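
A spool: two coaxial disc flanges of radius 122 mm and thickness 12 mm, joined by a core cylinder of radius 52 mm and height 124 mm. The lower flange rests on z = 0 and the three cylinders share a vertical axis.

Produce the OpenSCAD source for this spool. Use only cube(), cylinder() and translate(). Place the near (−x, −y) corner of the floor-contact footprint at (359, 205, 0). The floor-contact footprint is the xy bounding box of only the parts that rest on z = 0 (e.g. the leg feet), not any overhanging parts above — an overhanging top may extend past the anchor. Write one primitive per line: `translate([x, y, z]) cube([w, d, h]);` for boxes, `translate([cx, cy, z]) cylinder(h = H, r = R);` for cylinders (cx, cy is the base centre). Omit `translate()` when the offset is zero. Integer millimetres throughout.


translate([481, 327, 0]) cylinder(h = 12, r = 122);
translate([481, 327, 12]) cylinder(h = 124, r = 52);
translate([481, 327, 136]) cylinder(h = 12, r = 122);


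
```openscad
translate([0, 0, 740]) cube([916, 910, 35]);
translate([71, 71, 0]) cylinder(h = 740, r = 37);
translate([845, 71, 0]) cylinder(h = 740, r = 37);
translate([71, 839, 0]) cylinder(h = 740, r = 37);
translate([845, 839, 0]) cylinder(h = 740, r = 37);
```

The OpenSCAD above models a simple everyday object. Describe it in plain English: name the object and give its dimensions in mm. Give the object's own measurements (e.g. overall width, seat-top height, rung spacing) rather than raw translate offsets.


A table: top 916 mm (x) × 910 mm (y), 35 mm thick, upper face at z = 775 mm, on four round legs of 74 mm diameter, each leg's bounding box inset 34 mm from the nearest pair of top edges from z = 0 to the bottom of the top.


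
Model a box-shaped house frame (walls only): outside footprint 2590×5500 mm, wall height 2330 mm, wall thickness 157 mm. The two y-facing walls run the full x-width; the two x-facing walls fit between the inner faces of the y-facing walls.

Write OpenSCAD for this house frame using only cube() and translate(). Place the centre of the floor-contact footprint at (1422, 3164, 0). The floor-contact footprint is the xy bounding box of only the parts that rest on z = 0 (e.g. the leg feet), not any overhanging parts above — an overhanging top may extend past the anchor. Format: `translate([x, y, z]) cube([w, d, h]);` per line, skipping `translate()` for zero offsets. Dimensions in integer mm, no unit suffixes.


translate([127, 414, 0]) cube([2590, 157, 2330]);
translate([127, 5757, 0]) cube([2590, 157, 2330]);
translate([127, 571, 0]) cube([157, 5186, 2330]);
translate([2560, 571, 0]) cube([157, 5186, 2330]);


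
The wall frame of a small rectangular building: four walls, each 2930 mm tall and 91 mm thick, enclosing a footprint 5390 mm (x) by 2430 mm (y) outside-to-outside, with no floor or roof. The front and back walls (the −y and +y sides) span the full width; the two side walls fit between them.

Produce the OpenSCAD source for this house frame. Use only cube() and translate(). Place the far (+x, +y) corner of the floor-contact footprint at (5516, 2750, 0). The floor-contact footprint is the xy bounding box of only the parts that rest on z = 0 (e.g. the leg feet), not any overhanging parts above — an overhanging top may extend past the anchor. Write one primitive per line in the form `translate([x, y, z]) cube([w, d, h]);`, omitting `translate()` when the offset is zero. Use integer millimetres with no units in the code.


translate([126, 320, 0]) cube([5390, 91, 2930]);
translate([126, 2659, 0]) cube([5390, 91, 2930]);
translate([126, 411, 0]) cube([91, 2248, 2930]);
translate([5425, 411, 0]) cube([91, 2248, 2930]);


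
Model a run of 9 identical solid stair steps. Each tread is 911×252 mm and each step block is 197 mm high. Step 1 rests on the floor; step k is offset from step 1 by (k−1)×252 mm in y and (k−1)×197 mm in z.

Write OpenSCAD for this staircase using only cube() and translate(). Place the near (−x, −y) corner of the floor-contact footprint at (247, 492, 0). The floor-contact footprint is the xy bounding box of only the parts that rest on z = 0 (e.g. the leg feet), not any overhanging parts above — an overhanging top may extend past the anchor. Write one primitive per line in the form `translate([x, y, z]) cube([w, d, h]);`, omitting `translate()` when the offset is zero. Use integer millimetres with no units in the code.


translate([247, 492, 0]) cube([911, 252, 197]);
translate([247, 744, 197]) cube([911, 252, 197]);
translate([247, 996, 394]) cube([911, 252, 197]);
translate([247, 1248, 591]) cube([911, 252, 197]);
translate([247, 1500, 788]) cube([911, 252, 197]);
translate([247, 1752, 985]) cube([911, 252, 197]);
translate([247, 2004, 1182]) cube([911, 252, 197]);
translate([247, 2256, 1379]) cube([911, 252, 197]);
translate([247, 2508, 1576]) cube([911, 252, 197]);


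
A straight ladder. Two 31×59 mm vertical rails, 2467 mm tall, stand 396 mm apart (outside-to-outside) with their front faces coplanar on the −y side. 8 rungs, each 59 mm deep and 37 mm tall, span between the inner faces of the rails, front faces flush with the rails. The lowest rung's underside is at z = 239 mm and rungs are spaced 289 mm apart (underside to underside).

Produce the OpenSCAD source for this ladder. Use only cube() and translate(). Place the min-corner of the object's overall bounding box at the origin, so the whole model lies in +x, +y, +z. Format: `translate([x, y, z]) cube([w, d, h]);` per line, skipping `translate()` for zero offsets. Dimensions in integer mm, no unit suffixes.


cube([31, 59, 2467]);
translate([365, 0, 0]) cube([31, 59, 2467]);
translate([31, 0, 239]) cube([334, 59, 37]);
translate([31, 0, 528]) cube([334, 59, 37]);
translate([31, 0, 817]) cube([334, 59, 37]);
translate([31, 0, 1106]) cube([334, 59, 37]);
translate([31, 0, 1395]) cube([334, 59, 37]);
translate([31, 0, 1684]) cube([334, 59, 37]);
translate([31, 0, 1973]) cube([334, 59, 37]);
translate([31, 0, 2262]) cube([334, 59, 37]);


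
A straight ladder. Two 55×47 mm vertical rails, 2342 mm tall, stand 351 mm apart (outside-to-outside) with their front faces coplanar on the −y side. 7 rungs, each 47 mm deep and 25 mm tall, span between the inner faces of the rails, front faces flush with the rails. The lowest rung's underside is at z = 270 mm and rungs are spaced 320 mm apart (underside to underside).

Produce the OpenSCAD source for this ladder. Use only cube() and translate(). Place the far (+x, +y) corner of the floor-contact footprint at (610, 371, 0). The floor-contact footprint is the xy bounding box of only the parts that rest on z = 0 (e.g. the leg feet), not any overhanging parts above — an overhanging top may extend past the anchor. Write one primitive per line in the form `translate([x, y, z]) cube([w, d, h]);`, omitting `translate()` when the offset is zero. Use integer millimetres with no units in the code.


translate([259, 324, 0]) cube([55, 47, 2342]);
translate([555, 324, 0]) cube([55, 47, 2342]);
translate([314, 324, 270]) cube([241, 47, 25]);
translate([314, 324, 590]) cube([241, 47, 25]);
translate([314, 324, 910]) cube([241, 47, 25]);
translate([314, 324, 1230]) cube([241, 47, 25]);
translate([314, 324, 1550]) cube([241, 47, 25]);
translate([314, 324, 1870]) cube([241, 47, 25]);
translate([314, 324, 2190]) cube([241, 47, 25]);


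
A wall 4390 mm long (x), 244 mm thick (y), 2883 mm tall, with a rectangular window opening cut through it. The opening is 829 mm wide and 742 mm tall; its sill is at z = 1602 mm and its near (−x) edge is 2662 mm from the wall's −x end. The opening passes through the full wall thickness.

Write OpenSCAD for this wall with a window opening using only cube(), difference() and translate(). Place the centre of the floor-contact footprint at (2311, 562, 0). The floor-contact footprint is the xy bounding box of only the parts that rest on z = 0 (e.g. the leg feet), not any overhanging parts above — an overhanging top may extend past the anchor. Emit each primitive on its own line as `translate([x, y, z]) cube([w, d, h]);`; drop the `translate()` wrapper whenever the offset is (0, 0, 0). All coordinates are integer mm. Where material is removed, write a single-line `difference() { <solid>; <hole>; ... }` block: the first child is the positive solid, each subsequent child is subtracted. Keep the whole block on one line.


difference() { translate([116, 440, 0]) cube([4390, 244, 2883]); translate([2778, 440, 1602]) cube([829, 244, 742]); }


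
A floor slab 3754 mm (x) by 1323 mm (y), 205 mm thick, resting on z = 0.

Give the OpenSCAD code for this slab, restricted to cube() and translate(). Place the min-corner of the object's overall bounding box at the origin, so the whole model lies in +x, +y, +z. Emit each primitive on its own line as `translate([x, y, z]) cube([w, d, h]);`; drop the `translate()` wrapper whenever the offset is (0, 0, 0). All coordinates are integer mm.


cube([3754, 1323, 205]);


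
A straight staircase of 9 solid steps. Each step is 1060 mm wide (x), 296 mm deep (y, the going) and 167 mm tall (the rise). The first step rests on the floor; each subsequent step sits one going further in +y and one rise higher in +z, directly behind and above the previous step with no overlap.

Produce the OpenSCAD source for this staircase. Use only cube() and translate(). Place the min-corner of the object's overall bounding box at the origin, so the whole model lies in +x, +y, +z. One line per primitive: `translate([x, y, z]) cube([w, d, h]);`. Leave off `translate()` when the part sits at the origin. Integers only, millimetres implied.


cube([1060, 296, 167]);
translate([0, 296, 167]) cube([1060, 296, 167]);
translate([0, 592, 334]) cube([1060, 296, 167]);
translate([0, 888, 501]) cube([1060, 296, 167]);
translate([0, 1184, 668]) cube([1060, 296, 167]);
translate([0, 1480, 835]) cube([1060, 296, 167]);
translate([0, 1776, 1002]) cube([1060, 296, 167]);
translate([0, 2072, 1169]) cube([1060, 296, 167]);
translate([0, 2368, 1336]) cube([1060, 296, 167]);


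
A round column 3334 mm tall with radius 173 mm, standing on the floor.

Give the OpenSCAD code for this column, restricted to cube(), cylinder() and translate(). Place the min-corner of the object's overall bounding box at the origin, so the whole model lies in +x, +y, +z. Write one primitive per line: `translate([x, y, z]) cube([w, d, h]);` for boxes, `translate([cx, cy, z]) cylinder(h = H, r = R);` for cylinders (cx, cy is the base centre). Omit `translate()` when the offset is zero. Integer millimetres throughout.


translate([173, 173, 0]) cylinder(h = 3334, r = 173);


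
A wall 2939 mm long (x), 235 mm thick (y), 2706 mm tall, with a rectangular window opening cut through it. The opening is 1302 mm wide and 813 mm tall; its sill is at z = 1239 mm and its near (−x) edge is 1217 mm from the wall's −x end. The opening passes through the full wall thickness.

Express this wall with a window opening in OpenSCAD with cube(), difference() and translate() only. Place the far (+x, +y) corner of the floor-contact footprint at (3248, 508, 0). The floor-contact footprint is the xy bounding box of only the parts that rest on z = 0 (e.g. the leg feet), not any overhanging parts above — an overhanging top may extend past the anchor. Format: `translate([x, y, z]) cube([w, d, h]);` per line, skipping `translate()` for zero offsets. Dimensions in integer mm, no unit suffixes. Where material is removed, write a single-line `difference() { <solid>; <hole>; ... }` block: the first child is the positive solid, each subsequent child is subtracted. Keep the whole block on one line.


difference() { translate([309, 273, 0]) cube([2939, 235, 2706]); translate([1526, 273, 1239]) cube([1302, 235, 813]); }


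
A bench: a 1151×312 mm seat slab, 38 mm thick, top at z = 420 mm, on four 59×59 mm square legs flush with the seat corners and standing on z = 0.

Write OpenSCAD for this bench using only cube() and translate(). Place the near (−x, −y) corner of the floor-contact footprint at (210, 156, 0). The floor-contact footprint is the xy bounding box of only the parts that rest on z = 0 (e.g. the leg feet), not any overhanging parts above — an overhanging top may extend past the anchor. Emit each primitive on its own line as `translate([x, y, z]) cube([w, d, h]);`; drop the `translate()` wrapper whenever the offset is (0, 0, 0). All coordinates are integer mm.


translate([210, 156, 382]) cube([1151, 312, 38]);
translate([210, 156, 0]) cube([59, 59, 382]);
translate([210, 409, 0]) cube([59, 59, 382]);
translate([1302, 156, 0]) cube([59, 59, 382]);
translate([1302, 409, 0]) cube([59, 59, 382]);


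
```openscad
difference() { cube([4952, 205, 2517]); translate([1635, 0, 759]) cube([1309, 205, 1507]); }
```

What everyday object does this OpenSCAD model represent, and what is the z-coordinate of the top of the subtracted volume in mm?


A wall with a window opening. The window head height is 2266 mm.

A wall with a rectangular opening subtracted — a window. Sill at z = 759, opening 1507 mm tall, so the head is at 759 + 1507 = 2266 mm.


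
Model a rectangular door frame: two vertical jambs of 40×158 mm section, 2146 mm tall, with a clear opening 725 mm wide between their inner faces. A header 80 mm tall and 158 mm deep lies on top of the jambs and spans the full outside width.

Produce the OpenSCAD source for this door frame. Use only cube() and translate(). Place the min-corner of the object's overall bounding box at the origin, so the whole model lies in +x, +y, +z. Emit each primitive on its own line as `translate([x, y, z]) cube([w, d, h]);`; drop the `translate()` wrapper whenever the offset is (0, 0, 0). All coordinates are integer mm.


cube([40, 158, 2146]);
translate([765, 0, 0]) cube([40, 158, 2146]);
translate([0, 0, 2146]) cube([805, 158, 80]);


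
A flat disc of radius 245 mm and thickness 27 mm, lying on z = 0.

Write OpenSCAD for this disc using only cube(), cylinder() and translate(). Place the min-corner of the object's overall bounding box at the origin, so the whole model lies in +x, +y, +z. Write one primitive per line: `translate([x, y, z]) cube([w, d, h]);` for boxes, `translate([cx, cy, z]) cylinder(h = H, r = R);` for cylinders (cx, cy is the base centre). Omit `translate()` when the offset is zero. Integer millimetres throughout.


translate([245, 245, 0]) cylinder(h = 27, r = 245);


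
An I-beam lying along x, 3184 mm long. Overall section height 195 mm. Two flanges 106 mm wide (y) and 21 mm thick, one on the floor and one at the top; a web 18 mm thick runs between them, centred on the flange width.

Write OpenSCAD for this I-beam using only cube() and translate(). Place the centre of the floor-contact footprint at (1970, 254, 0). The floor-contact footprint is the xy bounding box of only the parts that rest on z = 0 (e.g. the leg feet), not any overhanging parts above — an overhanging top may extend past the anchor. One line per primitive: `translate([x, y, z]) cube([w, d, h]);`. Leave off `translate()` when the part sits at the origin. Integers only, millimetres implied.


translate([378, 201, 0]) cube([3184, 106, 21]);
translate([378, 245, 21]) cube([3184, 18, 153]);
translate([378, 201, 174]) cube([3184, 106, 21]);


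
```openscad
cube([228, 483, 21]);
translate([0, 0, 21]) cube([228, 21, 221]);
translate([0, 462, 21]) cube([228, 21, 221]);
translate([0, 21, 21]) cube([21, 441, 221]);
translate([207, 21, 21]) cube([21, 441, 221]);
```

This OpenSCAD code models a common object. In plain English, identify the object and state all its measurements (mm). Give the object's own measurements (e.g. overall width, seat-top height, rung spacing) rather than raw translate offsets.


An open-topped rectangular box: outside dimensions 228×483×242 mm, with a uniform wall and base thickness of 21 mm. The base is a full 228×483 slab on the floor; four walls sit on top of the base. The front and back walls (the −y and +y sides) span the full width; the two side walls fit between them.


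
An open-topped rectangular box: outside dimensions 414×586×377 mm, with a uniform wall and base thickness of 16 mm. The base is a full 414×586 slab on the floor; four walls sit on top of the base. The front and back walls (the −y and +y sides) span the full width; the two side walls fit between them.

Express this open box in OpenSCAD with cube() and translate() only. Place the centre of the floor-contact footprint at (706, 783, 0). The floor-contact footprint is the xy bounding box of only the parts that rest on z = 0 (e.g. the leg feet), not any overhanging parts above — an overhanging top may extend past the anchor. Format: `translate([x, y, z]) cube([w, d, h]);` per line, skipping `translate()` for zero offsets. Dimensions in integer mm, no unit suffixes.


translate([499, 490, 0]) cube([414, 586, 16]);
translate([499, 490, 16]) cube([414, 16, 361]);
translate([499, 1060, 16]) cube([414, 16, 361]);
translate([499, 506, 16]) cube([16, 554, 361]);
translate([897, 506, 16]) cube([16, 554, 361]);


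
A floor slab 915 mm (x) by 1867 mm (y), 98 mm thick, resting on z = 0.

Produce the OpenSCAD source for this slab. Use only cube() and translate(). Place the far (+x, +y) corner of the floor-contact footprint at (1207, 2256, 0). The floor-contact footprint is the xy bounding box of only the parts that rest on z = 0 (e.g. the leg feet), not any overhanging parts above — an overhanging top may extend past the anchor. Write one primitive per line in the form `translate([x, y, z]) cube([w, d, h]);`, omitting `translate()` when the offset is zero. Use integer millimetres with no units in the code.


translate([292, 389, 0]) cube([915, 1867, 98]);


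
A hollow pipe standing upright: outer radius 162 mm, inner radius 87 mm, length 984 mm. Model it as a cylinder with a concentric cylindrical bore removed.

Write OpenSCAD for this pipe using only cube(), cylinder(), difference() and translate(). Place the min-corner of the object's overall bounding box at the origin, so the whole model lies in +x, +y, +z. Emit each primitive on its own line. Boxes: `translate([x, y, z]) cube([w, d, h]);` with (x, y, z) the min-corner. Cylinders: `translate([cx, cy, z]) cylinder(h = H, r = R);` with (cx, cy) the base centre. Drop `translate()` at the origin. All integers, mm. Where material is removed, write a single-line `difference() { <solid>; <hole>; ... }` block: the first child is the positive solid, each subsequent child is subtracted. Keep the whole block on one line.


difference() { translate([162, 162, 0]) cylinder(h = 984, r = 162); translate([162, 162, 0]) cylinder(h = 984, r = 87); }


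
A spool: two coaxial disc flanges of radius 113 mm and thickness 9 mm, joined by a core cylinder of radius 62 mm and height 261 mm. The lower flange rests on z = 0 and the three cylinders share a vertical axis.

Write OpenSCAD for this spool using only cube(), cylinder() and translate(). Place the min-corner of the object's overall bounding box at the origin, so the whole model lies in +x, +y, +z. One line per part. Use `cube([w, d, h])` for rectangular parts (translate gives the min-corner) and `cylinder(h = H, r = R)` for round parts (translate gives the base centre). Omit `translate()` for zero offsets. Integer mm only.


translate([113, 113, 0]) cylinder(h = 9, r = 113);
translate([113, 113, 9]) cylinder(h = 261, r = 62);
translate([113, 113, 270]) cylinder(h = 9, r = 113);


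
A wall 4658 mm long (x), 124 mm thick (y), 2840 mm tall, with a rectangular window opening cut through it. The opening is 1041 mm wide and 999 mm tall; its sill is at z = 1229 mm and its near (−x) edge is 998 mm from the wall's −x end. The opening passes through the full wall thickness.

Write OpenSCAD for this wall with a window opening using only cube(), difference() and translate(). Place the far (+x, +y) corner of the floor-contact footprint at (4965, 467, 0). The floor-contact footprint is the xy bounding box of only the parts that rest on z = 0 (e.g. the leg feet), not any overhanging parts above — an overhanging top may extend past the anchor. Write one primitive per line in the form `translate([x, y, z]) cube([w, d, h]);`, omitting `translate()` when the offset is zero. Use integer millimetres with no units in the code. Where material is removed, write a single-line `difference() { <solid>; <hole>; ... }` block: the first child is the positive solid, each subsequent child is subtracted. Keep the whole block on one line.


difference() { translate([307, 343, 0]) cube([4658, 124, 2840]); translate([1305, 343, 1229]) cube([1041, 124, 999]); }


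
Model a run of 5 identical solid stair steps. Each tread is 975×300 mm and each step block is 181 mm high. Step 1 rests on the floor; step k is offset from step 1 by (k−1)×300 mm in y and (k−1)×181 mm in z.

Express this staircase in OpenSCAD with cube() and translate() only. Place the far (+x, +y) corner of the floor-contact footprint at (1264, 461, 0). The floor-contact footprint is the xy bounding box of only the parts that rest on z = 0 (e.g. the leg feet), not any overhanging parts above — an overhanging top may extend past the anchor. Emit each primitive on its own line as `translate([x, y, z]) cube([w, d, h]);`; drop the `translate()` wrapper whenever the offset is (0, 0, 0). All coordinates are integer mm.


translate([289, 161, 0]) cube([975, 300, 181]);
translate([289, 461, 181]) cube([975, 300, 181]);
translate([289, 761, 362]) cube([975, 300, 181]);
translate([289, 1061, 543]) cube([975, 300, 181]);
translate([289, 1361, 724]) cube([975, 300, 181]);


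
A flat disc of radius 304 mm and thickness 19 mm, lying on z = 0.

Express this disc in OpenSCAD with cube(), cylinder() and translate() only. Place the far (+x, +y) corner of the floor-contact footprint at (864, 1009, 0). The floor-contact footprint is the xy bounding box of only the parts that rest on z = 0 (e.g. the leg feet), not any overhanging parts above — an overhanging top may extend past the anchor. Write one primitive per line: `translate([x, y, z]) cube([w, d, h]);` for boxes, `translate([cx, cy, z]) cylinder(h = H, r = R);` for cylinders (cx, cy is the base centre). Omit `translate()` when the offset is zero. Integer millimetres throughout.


translate([560, 705, 0]) cylinder(h = 19, r = 304);


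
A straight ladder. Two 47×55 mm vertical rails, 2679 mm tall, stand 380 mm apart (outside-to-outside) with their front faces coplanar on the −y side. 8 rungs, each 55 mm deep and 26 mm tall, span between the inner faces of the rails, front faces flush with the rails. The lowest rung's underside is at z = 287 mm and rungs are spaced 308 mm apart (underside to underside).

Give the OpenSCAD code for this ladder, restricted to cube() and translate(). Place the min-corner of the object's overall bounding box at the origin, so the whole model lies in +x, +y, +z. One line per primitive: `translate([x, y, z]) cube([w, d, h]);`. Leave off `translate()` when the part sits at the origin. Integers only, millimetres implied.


cube([47, 55, 2679]);
translate([333, 0, 0]) cube([47, 55, 2679]);
translate([47, 0, 287]) cube([286, 55, 26]);
translate([47, 0, 595]) cube([286, 55, 26]);
translate([47, 0, 903]) cube([286, 55, 26]);
translate([47, 0, 1211]) cube([286, 55, 26]);
translate([47, 0, 1519]) cube([286, 55, 26]);
translate([47, 0, 1827]) cube([286, 55, 26]);
translate([47, 0, 2135]) cube([286, 55, 26]);
translate([47, 0, 2443]) cube([286, 55, 26]);


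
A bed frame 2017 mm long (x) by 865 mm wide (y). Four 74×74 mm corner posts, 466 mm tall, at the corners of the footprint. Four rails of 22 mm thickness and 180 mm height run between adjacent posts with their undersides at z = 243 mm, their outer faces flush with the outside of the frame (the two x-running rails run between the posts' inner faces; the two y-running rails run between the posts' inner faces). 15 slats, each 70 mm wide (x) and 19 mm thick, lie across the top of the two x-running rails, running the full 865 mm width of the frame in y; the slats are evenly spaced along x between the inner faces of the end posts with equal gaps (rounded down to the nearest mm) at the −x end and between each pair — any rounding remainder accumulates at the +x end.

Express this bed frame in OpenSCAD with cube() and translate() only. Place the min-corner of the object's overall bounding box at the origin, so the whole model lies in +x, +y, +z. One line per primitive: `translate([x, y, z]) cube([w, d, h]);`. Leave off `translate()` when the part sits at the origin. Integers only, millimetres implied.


// slat z = rail_z + rail_h = 243 + 180 = 423
// slat gap = ⌊(1869 − 15·70) / 16⌋ = 51
cube([74, 74, 466]);
translate([0, 791, 0]) cube([74, 74, 466]);
translate([1943, 0, 0]) cube([74, 74, 466]);
translate([1943, 791, 0]) cube([74, 74, 466]);
translate([74, 0, 243]) cube([1869, 22, 180]);
translate([74, 843, 243]) cube([1869, 22, 180]);
translate([0, 74, 243]) cube([22, 717, 180]);
translate([1995, 74, 243]) cube([22, 717, 180]);
translate([125, 0, 423]) cube([70, 865, 19]);
translate([246, 0, 423]) cube([70, 865, 19]);
translate([367, 0, 423]) cube([70, 865, 19]);
translate([488, 0, 423]) cube([70, 865, 19]);
translate([609, 0, 423]) cube([70, 865, 19]);
translate([730, 0, 423]) cube([70, 865, 19]);
translate([851, 0, 423]) cube([70, 865, 19]);
translate([972, 0, 423]) cube([70, 865, 19]);
translate([1093, 0, 423]) cube([70, 865, 19]);
translate([1214, 0, 423]) cube([70, 865, 19]);
translate([1335, 0, 423]) cube([70, 865, 19]);
translate([1456, 0, 423]) cube([70, 865, 19]);
translate([1577, 0, 423]) cube([70, 865, 19]);
translate([1698, 0, 423]) cube([70, 865, 19]);
translate([1819, 0, 423]) cube([70, 865, 19]);


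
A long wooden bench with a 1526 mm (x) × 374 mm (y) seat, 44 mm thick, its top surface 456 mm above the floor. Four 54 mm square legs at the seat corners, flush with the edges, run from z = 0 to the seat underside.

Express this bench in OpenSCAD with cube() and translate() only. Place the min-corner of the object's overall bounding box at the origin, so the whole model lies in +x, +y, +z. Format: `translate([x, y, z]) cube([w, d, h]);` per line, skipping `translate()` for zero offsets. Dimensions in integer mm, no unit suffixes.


translate([0, 0, 412]) cube([1526, 374, 44]);
cube([54, 54, 412]);
translate([0, 320, 0]) cube([54, 54, 412]);
translate([1472, 0, 0]) cube([54, 54, 412]);
translate([1472, 320, 0]) cube([54, 54, 412]);


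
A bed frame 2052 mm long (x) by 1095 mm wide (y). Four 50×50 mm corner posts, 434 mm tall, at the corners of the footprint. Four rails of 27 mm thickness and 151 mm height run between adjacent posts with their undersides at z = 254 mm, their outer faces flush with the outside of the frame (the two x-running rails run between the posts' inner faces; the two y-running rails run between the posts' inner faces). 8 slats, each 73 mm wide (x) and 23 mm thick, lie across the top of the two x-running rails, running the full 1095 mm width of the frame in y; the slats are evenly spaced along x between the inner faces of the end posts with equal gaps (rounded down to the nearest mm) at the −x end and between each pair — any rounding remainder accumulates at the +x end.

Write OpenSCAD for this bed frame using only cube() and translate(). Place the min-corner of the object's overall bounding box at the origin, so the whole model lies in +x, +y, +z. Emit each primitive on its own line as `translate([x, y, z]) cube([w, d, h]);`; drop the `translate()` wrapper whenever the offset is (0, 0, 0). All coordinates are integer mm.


// slat z = rail_z + rail_h = 254 + 151 = 405
// slat gap = ⌊(1952 − 8·73) / 9⌋ = 152
cube([50, 50, 434]);
translate([0, 1045, 0]) cube([50, 50, 434]);
translate([2002, 0, 0]) cube([50, 50, 434]);
translate([2002, 1045, 0]) cube([50, 50, 434]);
translate([50, 0, 254]) cube([1952, 27, 151]);
translate([50, 1068, 254]) cube([1952, 27, 151]);
translate([0, 50, 254]) cube([27, 995, 151]);
translate([2025, 50, 254]) cube([27, 995, 151]);
translate([202, 0, 405]) cube([73, 1095, 23]);
translate([427, 0, 405]) cube([73, 1095, 23]);
translate([652, 0, 405]) cube([73, 1095, 23]);
translate([877, 0, 405]) cube([73, 1095, 23]);
translate([1102, 0, 405]) cube([73, 1095, 23]);
translate([1327, 0, 405]) cube([73, 1095, 23]);
translate([1552, 0, 405]) cube([73, 1095, 23]);
translate([1777, 0, 405]) cube([73, 1095, 23]);


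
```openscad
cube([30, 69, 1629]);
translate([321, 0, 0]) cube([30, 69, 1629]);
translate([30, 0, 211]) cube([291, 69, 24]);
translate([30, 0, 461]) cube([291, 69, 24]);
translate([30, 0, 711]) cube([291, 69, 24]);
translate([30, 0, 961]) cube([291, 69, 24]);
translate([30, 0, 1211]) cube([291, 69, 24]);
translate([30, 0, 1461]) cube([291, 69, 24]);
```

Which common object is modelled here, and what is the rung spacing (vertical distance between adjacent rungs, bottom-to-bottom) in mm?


A ladder. The rung spacing is 250 mm.

Two tall 30×69 posts with 6 short bars between them — a ladder. Adjacent rungs sit at z = 211 and z = 461, so the spacing is 461 − 211 = 250 mm.


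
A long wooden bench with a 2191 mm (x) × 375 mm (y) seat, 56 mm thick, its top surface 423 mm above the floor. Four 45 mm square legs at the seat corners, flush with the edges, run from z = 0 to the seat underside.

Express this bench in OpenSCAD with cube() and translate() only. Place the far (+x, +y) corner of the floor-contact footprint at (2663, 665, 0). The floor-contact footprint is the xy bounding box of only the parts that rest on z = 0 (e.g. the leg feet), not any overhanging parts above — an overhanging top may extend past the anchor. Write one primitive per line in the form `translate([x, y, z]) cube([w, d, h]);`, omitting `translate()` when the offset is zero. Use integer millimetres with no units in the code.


translate([472, 290, 367]) cube([2191, 375, 56]);
translate([472, 290, 0]) cube([45, 45, 367]);
translate([472, 620, 0]) cube([45, 45, 367]);
translate([2618, 290, 0]) cube([45, 45, 367]);
translate([2618, 620, 0]) cube([45, 45, 367]);


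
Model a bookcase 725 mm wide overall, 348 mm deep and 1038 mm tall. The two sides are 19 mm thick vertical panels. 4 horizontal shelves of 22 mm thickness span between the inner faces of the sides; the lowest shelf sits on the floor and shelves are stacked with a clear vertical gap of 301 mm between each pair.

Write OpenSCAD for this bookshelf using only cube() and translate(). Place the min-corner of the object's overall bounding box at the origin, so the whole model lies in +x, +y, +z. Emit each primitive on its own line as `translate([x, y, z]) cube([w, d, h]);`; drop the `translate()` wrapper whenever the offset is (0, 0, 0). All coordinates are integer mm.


cube([19, 348, 1038]);
translate([706, 0, 0]) cube([19, 348, 1038]);
translate([19, 0, 0]) cube([687, 348, 22]);
translate([19, 0, 323]) cube([687, 348, 22]);
translate([19, 0, 646]) cube([687, 348, 22]);
translate([19, 0, 969]) cube([687, 348, 22]);


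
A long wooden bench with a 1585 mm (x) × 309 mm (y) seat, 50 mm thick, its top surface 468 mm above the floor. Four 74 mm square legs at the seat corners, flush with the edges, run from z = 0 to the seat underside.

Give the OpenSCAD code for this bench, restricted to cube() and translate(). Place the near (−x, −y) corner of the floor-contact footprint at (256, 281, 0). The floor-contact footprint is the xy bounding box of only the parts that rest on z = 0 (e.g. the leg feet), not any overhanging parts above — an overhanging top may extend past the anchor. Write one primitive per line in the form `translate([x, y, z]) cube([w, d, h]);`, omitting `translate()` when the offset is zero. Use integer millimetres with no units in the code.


translate([256, 281, 418]) cube([1585, 309, 50]);
translate([256, 281, 0]) cube([74, 74, 418]);
translate([256, 516, 0]) cube([74, 74, 418]);
translate([1767, 281, 0]) cube([74, 74, 418]);
translate([1767, 516, 0]) cube([74, 74, 418]);


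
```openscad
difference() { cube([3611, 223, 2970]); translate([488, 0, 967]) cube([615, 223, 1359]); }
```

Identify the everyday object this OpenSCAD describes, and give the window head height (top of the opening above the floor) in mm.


A wall with a window opening. The window head height is 2326 mm.

A wall with a rectangular opening subtracted — a window. Sill at z = 967, opening 1359 mm tall, so the head is at 967 + 1359 = 2326 mm.


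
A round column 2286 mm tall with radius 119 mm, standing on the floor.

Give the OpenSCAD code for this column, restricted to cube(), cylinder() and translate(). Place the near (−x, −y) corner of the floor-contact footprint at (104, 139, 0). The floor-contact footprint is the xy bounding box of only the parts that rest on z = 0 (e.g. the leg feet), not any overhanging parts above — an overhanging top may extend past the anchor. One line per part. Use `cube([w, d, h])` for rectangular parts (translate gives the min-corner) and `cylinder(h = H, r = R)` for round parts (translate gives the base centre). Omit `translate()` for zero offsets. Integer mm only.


translate([223, 258, 0]) cylinder(h = 2286, r = 119);


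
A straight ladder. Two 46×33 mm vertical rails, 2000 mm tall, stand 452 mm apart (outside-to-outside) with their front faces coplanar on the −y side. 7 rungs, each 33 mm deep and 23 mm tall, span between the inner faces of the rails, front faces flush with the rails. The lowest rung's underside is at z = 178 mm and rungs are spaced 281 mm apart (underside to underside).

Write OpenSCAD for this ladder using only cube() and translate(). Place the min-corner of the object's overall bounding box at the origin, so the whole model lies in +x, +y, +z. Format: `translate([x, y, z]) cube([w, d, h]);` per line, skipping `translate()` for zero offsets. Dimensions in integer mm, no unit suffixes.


cube([46, 33, 2000]);
translate([406, 0, 0]) cube([46, 33, 2000]);
translate([46, 0, 178]) cube([360, 33, 23]);
translate([46, 0, 459]) cube([360, 33, 23]);
translate([46, 0, 740]) cube([360, 33, 23]);
translate([46, 0, 1021]) cube([360, 33, 23]);
translate([46, 0, 1302]) cube([360, 33, 23]);
translate([46, 0, 1583]) cube([360, 33, 23]);
translate([46, 0, 1864]) cube([360, 33, 23]);


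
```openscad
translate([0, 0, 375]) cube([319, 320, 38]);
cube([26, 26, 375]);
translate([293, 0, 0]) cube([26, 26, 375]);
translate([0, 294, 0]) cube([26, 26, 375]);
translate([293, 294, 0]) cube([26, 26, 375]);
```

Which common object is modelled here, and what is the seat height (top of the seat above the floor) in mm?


A stool. The seat height is 413 mm.

A 319×320×38 slab at z = 375 on four corner posts — a stool. The seat top is 375 + 38 = 413 mm.


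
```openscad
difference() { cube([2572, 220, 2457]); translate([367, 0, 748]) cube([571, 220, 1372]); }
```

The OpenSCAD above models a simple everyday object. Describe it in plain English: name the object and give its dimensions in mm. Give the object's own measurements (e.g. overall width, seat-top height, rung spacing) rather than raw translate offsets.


A wall 2572 mm long (x), 220 mm thick (y), 2457 mm tall, with a rectangular window opening cut through it. The opening is 571 mm wide and 1372 mm tall; its sill is at z = 748 mm and its near (−x) edge is 367 mm from the wall's −x end. The opening passes through the full wall thickness.


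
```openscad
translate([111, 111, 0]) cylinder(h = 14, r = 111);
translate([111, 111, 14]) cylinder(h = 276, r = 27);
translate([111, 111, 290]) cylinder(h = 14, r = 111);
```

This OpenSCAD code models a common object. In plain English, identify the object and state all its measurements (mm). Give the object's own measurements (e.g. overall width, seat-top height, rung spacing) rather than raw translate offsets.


A spool: two coaxial disc flanges of radius 111 mm and thickness 14 mm, joined by a core cylinder of radius 27 mm and height 276 mm. The lower flange rests on z = 0 and the three cylinders share a vertical axis.


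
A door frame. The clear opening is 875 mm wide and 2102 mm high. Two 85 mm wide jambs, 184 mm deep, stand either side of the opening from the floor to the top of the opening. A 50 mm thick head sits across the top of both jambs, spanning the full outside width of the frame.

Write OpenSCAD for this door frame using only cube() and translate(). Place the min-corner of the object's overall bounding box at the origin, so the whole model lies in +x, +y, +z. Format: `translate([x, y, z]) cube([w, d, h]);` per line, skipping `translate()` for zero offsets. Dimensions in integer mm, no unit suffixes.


cube([85, 184, 2102]);
translate([960, 0, 0]) cube([85, 184, 2102]);
translate([0, 0, 2102]) cube([1045, 184, 50]);


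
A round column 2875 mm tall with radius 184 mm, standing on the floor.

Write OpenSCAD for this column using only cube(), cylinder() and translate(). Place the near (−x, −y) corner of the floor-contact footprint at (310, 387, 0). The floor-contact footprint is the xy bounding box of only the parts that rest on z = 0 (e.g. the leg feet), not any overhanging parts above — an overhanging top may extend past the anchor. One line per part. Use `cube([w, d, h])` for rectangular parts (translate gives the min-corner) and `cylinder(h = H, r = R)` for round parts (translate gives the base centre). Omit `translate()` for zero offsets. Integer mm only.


translate([494, 571, 0]) cylinder(h = 2875, r = 184);


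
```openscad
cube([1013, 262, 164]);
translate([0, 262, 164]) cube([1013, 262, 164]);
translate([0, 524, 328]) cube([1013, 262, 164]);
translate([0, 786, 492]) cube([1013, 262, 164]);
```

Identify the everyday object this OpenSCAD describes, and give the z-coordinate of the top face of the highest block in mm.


A staircase. The total rise is 656 mm.

4 identical blocks, each offset up and back from the previous — a staircase. Each step is 164 mm tall and there are 4 of them, so the total rise is 4 × 164 = 656 mm.


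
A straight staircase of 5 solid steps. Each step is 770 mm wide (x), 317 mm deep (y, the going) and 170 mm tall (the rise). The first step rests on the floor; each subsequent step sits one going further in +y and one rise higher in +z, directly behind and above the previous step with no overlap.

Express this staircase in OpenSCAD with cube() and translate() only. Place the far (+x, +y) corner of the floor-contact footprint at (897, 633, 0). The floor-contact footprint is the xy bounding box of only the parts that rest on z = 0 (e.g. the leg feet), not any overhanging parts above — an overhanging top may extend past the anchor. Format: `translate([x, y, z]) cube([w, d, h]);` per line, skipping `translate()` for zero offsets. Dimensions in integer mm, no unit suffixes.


translate([127, 316, 0]) cube([770, 317, 170]);
translate([127, 633, 170]) cube([770, 317, 170]);
translate([127, 950, 340]) cube([770, 317, 170]);
translate([127, 1267, 510]) cube([770, 317, 170]);
translate([127, 1584, 680]) cube([770, 317, 170]);


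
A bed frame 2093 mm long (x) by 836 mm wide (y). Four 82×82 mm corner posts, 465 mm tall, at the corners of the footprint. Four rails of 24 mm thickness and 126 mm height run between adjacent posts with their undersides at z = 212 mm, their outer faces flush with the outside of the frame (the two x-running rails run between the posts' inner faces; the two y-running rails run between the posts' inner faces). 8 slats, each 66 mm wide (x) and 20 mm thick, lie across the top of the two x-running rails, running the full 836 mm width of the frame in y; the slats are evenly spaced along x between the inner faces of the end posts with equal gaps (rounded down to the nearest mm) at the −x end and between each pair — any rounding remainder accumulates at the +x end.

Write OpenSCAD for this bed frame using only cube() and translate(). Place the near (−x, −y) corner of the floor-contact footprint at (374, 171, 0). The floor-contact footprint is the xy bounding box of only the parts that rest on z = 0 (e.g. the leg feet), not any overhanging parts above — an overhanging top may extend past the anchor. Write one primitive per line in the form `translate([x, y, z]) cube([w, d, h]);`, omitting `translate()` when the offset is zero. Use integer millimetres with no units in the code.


translate([374, 171, 0]) cube([82, 82, 465]);
translate([374, 925, 0]) cube([82, 82, 465]);
translate([2385, 171, 0]) cube([82, 82, 465]);
translate([2385, 925, 0]) cube([82, 82, 465]);
translate([456, 171, 212]) cube([1929, 24, 126]);
translate([456, 983, 212]) cube([1929, 24, 126]);
translate([374, 253, 212]) cube([24, 672, 126]);
translate([2443, 253, 212]) cube([24, 672, 126]);
translate([611, 171, 338]) cube([66, 836, 20]);
translate([832, 171, 338]) cube([66, 836, 20]);
translate([1053, 171, 338]) cube([66, 836, 20]);
translate([1274, 171, 338]) cube([66, 836, 20]);
translate([1495, 171, 338]) cube([66, 836, 20]);
translate([1716, 171, 338]) cube([66, 836, 20]);
translate([1937, 171, 338]) cube([66, 836, 20]);
translate([2158, 171, 338]) cube([66, 836, 20]);
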